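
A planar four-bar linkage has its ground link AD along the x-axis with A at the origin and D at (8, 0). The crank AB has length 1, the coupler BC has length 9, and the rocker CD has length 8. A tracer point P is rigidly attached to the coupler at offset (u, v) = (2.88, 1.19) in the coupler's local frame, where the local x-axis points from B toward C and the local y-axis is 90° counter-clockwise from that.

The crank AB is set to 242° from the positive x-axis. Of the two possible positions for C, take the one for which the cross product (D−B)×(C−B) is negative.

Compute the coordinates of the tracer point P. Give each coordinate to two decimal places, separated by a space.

2.33 -2.24

A=(0,0), D=(8.00,0)
B = A + 1.00·(cos242°, sin242°) = (-0.4695, -0.8829)
|BD| = 8.5154
circle(B,9.00) ∩ circle(D,8.00): a=5.2559, h=7.3059
  candidates: C₊=(4.0005,6.9285) cross=62.212; C₋=(5.5156,-7.6045) cross=-62.212
  mode - wants cross < 0 → take C=(5.5156,-7.6045) (cross=-62.212)
ex = (C−B)/|BC| = (0.6650,-0.7468); ey = (0.7468,0.6650)
P = B + 2.88·ex + 1.19·ey = (2.3345,-2.2425)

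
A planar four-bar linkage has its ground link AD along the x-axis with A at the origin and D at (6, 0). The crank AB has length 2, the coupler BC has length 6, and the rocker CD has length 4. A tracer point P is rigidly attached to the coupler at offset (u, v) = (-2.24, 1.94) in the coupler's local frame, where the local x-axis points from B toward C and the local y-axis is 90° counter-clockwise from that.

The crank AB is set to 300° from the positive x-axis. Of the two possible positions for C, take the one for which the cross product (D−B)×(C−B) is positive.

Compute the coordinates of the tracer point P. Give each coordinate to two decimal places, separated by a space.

A=(0,0), D=(6.00,0)
B = A + 2.00·(cos300°, sin300°) = (1.0000, -1.7321)
|BD| = 5.2915
circle(B,6.00) ∩ circle(D,4.00): a=4.5356, h=3.9279
  candidates: C₊=(4.0000,3.4641) cross=20.785; C₋=(6.5714,-3.9590) cross=-20.785
  mode + wants cross > 0 → take C=(4.0000,3.4641) (cross=20.785)
ex = (C−B)/|BC| = (0.5000,0.8660); ey = (-0.8660,0.5000)
P = B + -2.24·ex + 1.94·ey = (-1.8001,-2.7019)

-1.80 -2.70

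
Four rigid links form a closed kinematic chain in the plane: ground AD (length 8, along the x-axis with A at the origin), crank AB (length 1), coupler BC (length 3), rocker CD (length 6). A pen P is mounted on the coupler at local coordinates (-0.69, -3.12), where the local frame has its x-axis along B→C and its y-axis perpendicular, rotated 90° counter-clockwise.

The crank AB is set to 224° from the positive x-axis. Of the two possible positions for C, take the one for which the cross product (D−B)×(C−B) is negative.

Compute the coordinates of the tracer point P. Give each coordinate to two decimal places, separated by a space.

-2.18 -3.53

A=(0,0), D=(8.00,0)
B = A + 1.00·(cos224°, sin224°) = (-0.7193, -0.6947)
|BD| = 8.7470
circle(B,3.00) ∩ circle(D,6.00): a=2.8301, h=0.9953
  candidates: C₊=(2.0228,0.5222) cross=8.706; C₋=(2.1809,-1.4620) cross=-8.706
  mode - wants cross < 0 → take C=(2.1809,-1.4620) (cross=-8.706)
ex = (C−B)/|BC| = (0.9667,-0.2558); ey = (0.2558,0.9667)
P = B + -0.69·ex + -3.12·ey = (-2.1845,-3.5344)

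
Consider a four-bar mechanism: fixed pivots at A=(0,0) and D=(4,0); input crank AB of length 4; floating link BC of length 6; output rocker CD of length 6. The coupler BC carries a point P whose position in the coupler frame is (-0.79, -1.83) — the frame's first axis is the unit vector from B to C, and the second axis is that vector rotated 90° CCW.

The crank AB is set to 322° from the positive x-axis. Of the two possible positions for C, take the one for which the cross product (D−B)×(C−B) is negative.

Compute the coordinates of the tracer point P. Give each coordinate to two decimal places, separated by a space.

2.16 -4.19

A=(0,0), D=(4.00,0)
B = A + 4.00·(cos322°, sin322°) = (3.1520, -2.4626)
|BD| = 2.6045
circle(B,6.00) ∩ circle(D,6.00): a=1.3023, h=5.8570
  candidates: C₊=(-1.9619,0.6755) cross=15.255; C₋=(9.1139,-3.1382) cross=-15.255
  mode - wants cross < 0 → take C=(9.1139,-3.1382) (cross=-15.255)
ex = (C−B)/|BC| = (0.9936,-0.1126); ey = (0.1126,0.9936)
P = B + -0.79·ex + -1.83·ey = (2.1610,-4.1921)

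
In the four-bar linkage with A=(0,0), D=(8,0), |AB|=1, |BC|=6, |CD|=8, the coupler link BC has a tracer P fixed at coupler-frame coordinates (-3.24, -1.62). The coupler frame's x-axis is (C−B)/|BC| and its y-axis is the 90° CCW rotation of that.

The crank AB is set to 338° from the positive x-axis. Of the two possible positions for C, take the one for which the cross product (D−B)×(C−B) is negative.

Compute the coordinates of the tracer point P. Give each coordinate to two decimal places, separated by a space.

-1.62 2.20

A=(0,0), D=(8.00,0)
B = A + 1.00·(cos338°, sin338°) = (0.9272, -0.3746)
|BD| = 7.0827
circle(B,6.00) ∩ circle(D,8.00): a=1.5647, h=5.7924
  candidates: C₊=(2.1834,5.4924) cross=41.026; C₋=(2.7961,-6.0761) cross=-41.026
  mode - wants cross < 0 → take C=(2.7961,-6.0761) (cross=-41.026)
ex = (C−B)/|BC| = (0.3115,-0.9503); ey = (0.9503,0.3115)
P = B + -3.24·ex + -1.62·ey = (-1.6214,2.1996)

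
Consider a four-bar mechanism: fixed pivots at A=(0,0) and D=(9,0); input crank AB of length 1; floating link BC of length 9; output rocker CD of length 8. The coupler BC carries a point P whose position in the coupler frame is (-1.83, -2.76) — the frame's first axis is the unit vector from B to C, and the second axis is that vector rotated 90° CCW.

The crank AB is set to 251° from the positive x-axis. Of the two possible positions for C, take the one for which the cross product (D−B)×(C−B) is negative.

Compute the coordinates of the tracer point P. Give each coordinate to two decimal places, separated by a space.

-3.58 -1.56

A=(0,0), D=(9.00,0)
B = A + 1.00·(cos251°, sin251°) = (-0.3256, -0.9455)
|BD| = 9.3734
circle(B,9.00) ∩ circle(D,8.00): a=5.5935, h=7.0507
  candidates: C₊=(4.5282,6.6335) cross=66.089; C₋=(5.9506,-7.3960) cross=-66.089
  mode - wants cross < 0 → take C=(5.9506,-7.3960) (cross=-66.089)
ex = (C−B)/|BC| = (0.6974,-0.7167); ey = (0.7167,0.6974)
P = B + -1.83·ex + -2.76·ey = (-3.5799,-1.5586)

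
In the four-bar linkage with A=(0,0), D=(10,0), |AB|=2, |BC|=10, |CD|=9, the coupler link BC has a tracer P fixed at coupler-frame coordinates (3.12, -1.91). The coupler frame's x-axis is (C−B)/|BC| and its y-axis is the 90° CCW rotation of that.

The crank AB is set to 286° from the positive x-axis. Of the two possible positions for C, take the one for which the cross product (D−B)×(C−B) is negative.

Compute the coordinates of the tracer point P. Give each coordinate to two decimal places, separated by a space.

A=(0,0), D=(10.00,0)
B = A + 2.00·(cos286°, sin286°) = (0.5513, -1.9225)
|BD| = 9.6423
circle(B,10.00) ∩ circle(D,9.00): a=5.8064, h=8.1416
  candidates: C₊=(4.6178,7.2133) cross=78.504; C₋=(7.8644,-8.7430) cross=-78.504
  mode - wants cross < 0 → take C=(7.8644,-8.7430) (cross=-78.504)
ex = (C−B)/|BC| = (0.7313,-0.6820); ey = (0.6820,0.7313)
P = B + 3.12·ex + -1.91·ey = (1.5303,-5.4473)

1.53 -5.45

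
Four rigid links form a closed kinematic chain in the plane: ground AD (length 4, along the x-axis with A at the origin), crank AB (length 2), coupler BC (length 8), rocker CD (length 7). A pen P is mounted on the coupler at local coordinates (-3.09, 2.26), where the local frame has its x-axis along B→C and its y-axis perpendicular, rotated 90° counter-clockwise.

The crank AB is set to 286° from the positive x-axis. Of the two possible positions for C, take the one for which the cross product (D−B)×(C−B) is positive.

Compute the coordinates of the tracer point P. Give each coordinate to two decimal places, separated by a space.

-1.70 -5.02

A=(0,0), D=(4.00,0)
B = A + 2.00·(cos286°, sin286°) = (0.5513, -1.9225)
|BD| = 3.9484
circle(B,8.00) ∩ circle(D,7.00): a=3.8737, h=6.9996
  candidates: C₊=(0.5266,6.0774) cross=27.637; C₋=(7.3430,-6.1502) cross=-27.637
  mode + wants cross > 0 → take C=(0.5266,6.0774) (cross=27.637)
ex = (C−B)/|BC| = (-0.0031,1.0000); ey = (-1.0000,-0.0031)
P = B + -3.09·ex + 2.26·ey = (-1.6992,-5.0195)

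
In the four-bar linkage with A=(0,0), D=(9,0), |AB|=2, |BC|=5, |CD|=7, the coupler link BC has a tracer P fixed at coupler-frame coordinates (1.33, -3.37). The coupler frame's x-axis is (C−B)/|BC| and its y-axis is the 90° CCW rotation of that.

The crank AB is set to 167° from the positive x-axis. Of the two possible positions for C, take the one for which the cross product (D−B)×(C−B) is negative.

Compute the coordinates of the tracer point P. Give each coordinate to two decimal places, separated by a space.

A=(0,0), D=(9.00,0)
B = A + 2.00·(cos167°, sin167°) = (-1.9487, 0.4499)
|BD| = 10.9580
circle(B,5.00) ∩ circle(D,7.00): a=4.3839, h=2.4045
  candidates: C₊=(2.5302,2.6723) cross=26.348; C₋=(2.3327,-2.1325) cross=-26.348
  mode - wants cross < 0 → take C=(2.3327,-2.1325) (cross=-26.348)
ex = (C−B)/|BC| = (0.8563,-0.5165); ey = (0.5165,0.8563)
P = B + 1.33·ex + -3.37·ey = (-2.5504,-3.1227)

-2.55 -3.12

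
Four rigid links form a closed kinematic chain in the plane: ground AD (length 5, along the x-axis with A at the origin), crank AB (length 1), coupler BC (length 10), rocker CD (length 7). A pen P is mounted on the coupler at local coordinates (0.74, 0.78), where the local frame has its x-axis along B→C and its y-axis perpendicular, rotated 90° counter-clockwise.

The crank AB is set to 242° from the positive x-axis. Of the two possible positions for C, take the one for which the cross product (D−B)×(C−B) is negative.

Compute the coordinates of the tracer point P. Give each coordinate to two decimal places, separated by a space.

A=(0,0), D=(5.00,0)
B = A + 1.00·(cos242°, sin242°) = (-0.4695, -0.8829)
|BD| = 5.5403
circle(B,10.00) ∩ circle(D,7.00): a=7.3728, h=6.7559
  candidates: C₊=(5.7324,6.9616) cross=37.429; C₋=(7.8858,-6.3775) cross=-37.429
  mode - wants cross < 0 → take C=(7.8858,-6.3775) (cross=-37.429)
ex = (C−B)/|BC| = (0.8355,-0.5495); ey = (0.5495,0.8355)
P = B + 0.74·ex + 0.78·ey = (0.5774,-0.6378)

0.58 -0.64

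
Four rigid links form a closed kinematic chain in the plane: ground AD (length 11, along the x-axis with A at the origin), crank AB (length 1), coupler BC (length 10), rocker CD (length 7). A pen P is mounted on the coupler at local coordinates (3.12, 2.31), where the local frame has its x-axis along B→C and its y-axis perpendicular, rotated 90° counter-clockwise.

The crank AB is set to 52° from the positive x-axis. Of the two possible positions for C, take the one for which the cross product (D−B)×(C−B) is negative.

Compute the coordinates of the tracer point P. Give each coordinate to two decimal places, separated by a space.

4.46 0.26

A=(0,0), D=(11.00,0)
B = A + 1.00·(cos52°, sin52°) = (0.6157, 0.7880)
|BD| = 10.4142
circle(B,10.00) ∩ circle(D,7.00): a=7.6557, h=6.4336
  candidates: C₊=(8.7362,6.6238) cross=67.000; C₋=(7.7626,-6.2064) cross=-67.000
  mode - wants cross < 0 → take C=(7.7626,-6.2064) (cross=-67.000)
ex = (C−B)/|BC| = (0.7147,-0.6994); ey = (0.6994,0.7147)
P = B + 3.12·ex + 2.31·ey = (4.4612,0.2567)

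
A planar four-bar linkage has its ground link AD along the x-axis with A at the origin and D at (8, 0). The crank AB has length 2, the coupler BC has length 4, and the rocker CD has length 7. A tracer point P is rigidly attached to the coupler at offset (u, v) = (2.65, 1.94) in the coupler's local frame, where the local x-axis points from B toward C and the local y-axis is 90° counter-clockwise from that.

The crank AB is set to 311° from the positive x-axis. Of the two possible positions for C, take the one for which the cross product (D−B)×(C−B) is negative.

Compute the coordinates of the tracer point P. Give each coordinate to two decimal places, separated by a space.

4.26 -2.96

A=(0,0), D=(8.00,0)
B = A + 2.00·(cos311°, sin311°) = (1.3121, -1.5094)
|BD| = 6.8561
circle(B,4.00) ∩ circle(D,7.00): a=1.0214, h=3.8674
  candidates: C₊=(1.4571,2.4880) cross=26.515; C₋=(3.1599,-5.0570) cross=-26.515
  mode - wants cross < 0 → take C=(3.1599,-5.0570) (cross=-26.515)
ex = (C−B)/|BC| = (0.4620,-0.8869); ey = (0.8869,0.4620)
P = B + 2.65·ex + 1.94·ey = (4.2569,-2.9635)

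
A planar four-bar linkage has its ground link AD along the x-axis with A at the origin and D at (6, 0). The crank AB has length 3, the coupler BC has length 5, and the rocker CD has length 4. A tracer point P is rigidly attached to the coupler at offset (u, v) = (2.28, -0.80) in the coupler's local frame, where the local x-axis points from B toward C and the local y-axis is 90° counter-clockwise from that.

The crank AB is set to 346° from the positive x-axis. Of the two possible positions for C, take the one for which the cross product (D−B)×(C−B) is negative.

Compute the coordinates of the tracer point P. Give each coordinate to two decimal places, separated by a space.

A=(0,0), D=(6.00,0)
B = A + 3.00·(cos346°, sin346°) = (2.9109, -0.7258)
|BD| = 3.1732
circle(B,5.00) ∩ circle(D,4.00): a=3.0047, h=3.9964
  candidates: C₊=(4.9219,3.8520) cross=12.682; C₋=(6.7500,-3.9291) cross=-12.682
  mode - wants cross < 0 → take C=(6.7500,-3.9291) (cross=-12.682)
ex = (C−B)/|BC| = (0.7678,-0.6407); ey = (0.6407,0.7678)
P = B + 2.28·ex + -0.80·ey = (4.1490,-2.8007)

4.15 -2.80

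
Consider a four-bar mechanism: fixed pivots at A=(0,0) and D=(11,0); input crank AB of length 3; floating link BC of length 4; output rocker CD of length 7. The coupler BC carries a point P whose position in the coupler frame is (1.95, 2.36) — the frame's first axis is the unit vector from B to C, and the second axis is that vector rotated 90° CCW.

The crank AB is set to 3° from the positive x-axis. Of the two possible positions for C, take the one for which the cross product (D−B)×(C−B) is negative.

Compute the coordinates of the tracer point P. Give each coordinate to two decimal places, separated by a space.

5.99 -0.46

A=(0,0), D=(11.00,0)
B = A + 3.00·(cos3°, sin3°) = (2.9959, 0.1570)
|BD| = 8.0057
circle(B,4.00) ∩ circle(D,7.00): a=1.9418, h=3.4971
  candidates: C₊=(5.0059,3.6153) cross=27.996; C₋=(4.8687,-3.3775) cross=-27.996
  mode - wants cross < 0 → take C=(4.8687,-3.3775) (cross=-27.996)
ex = (C−B)/|BC| = (0.4682,-0.8836); ey = (0.8836,0.4682)
P = B + 1.95·ex + 2.36·ey = (5.9942,-0.4611)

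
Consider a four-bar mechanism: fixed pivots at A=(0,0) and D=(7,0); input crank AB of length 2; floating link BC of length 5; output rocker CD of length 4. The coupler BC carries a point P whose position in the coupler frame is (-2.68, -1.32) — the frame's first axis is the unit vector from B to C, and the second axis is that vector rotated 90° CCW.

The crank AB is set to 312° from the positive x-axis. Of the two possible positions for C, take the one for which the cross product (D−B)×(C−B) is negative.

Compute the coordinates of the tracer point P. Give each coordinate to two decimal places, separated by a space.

A=(0,0), D=(7.00,0)
B = A + 2.00·(cos312°, sin312°) = (1.3383, -1.4863)
|BD| = 5.8536
circle(B,5.00) ∩ circle(D,4.00): a=3.6955, h=3.3679
  candidates: C₊=(4.0575,2.7096) cross=19.714; C₋=(5.7679,-3.8055) cross=-19.714
  mode - wants cross < 0 → take C=(5.7679,-3.8055) (cross=-19.714)
ex = (C−B)/|BC| = (0.8859,-0.4638); ey = (0.4638,0.8859)
P = B + -2.68·ex + -1.32·ey = (-1.6483,-1.4126)

-1.65 -1.41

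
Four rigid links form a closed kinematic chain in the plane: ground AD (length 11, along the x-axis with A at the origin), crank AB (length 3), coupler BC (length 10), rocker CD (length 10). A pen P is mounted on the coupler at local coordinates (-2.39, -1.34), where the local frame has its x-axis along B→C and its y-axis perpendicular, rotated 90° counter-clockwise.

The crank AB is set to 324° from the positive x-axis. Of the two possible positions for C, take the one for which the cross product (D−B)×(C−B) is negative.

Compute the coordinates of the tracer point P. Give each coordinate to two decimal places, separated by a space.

-0.09 -0.69

A=(0,0), D=(11.00,0)
B = A + 3.00·(cos324°, sin324°) = (2.4271, -1.7634)
|BD| = 8.7524
circle(B,10.00) ∩ circle(D,10.00): a=4.3762, h=8.9916
  candidates: C₊=(4.9020,7.9255) cross=78.698; C₋=(8.5251,-9.6889) cross=-78.698
  mode - wants cross < 0 → take C=(8.5251,-9.6889) (cross=-78.698)
ex = (C−B)/|BC| = (0.6098,-0.7926); ey = (0.7926,0.6098)
P = B + -2.39·ex + -1.34·ey = (-0.0924,-0.6863)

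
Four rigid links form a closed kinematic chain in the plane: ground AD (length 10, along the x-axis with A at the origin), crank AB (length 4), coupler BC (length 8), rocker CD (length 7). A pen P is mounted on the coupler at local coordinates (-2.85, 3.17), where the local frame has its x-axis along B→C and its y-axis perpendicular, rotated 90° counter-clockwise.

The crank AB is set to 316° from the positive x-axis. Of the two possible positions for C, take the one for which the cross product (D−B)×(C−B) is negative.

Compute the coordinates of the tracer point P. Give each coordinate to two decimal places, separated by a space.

A=(0,0), D=(10.00,0)
B = A + 4.00·(cos316°, sin316°) = (2.8774, -2.7786)
|BD| = 7.6454
circle(B,8.00) ∩ circle(D,7.00): a=4.8037, h=6.3972
  candidates: C₊=(5.0276,4.9270) cross=48.910; C₋=(9.6776,-6.9926) cross=-48.910
  mode - wants cross < 0 → take C=(9.6776,-6.9926) (cross=-48.910)
ex = (C−B)/|BC| = (0.8500,-0.5267); ey = (0.5267,0.8500)
P = B + -2.85·ex + 3.17·ey = (2.1246,1.4172)

2.12 1.42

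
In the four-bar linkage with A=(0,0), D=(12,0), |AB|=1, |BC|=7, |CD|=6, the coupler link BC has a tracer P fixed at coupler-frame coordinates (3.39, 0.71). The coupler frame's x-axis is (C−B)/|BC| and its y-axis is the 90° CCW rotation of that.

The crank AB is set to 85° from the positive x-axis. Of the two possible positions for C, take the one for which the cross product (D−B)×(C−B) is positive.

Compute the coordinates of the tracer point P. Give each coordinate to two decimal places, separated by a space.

A=(0,0), D=(12.00,0)
B = A + 1.00·(cos85°, sin85°) = (0.0872, 0.9962)
|BD| = 11.9544
circle(B,7.00) ∩ circle(D,6.00): a=6.5209, h=2.5451
  candidates: C₊=(6.7975,2.9890) cross=30.425; C₋=(6.3733,-2.0834) cross=-30.425
  mode + wants cross > 0 → take C=(6.7975,2.9890) (cross=30.425)
ex = (C−B)/|BC| = (0.9586,0.2847); ey = (-0.2847,0.9586)
P = B + 3.39·ex + 0.71·ey = (3.1348,2.6419)

3.13 2.64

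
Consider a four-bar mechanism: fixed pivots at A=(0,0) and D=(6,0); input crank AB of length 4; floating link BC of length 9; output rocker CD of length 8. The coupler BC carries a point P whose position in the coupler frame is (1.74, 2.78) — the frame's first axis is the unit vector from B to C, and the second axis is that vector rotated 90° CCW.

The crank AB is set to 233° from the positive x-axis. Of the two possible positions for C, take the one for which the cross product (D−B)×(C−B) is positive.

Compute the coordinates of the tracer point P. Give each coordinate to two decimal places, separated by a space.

A=(0,0), D=(6.00,0)
B = A + 4.00·(cos233°, sin233°) = (-2.4073, -3.1945)
|BD| = 8.9937
circle(B,9.00) ∩ circle(D,8.00): a=5.4420, h=7.1683
  candidates: C₊=(0.1337,5.4393) cross=64.470; C₋=(5.2260,-7.9625) cross=-64.470
  mode + wants cross > 0 → take C=(0.1337,5.4393) (cross=64.470)
ex = (C−B)/|BC| = (0.2823,0.9593); ey = (-0.9593,0.2823)
P = B + 1.74·ex + 2.78·ey = (-4.5829,-0.7405)

-4.58 -0.74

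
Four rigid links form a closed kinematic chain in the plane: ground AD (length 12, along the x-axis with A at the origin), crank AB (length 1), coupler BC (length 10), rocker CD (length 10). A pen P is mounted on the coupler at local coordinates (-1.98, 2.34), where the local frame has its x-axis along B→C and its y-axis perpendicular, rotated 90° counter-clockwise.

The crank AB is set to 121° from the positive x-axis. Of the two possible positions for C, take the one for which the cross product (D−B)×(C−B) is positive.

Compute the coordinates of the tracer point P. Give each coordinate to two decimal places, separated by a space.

-3.58 0.99

A=(0,0), D=(12.00,0)
B = A + 1.00·(cos121°, sin121°) = (-0.5150, 0.8572)
|BD| = 12.5444
circle(B,10.00) ∩ circle(D,10.00): a=6.2722, h=7.7884
  candidates: C₊=(6.2747,8.1988) cross=97.701; C₋=(5.2103,-7.3417) cross=-97.701
  mode + wants cross > 0 → take C=(6.2747,8.1988) (cross=97.701)
ex = (C−B)/|BC| = (0.6790,0.7342); ey = (-0.7342,0.6790)
P = B + -1.98·ex + 2.34·ey = (-3.5773,0.9923)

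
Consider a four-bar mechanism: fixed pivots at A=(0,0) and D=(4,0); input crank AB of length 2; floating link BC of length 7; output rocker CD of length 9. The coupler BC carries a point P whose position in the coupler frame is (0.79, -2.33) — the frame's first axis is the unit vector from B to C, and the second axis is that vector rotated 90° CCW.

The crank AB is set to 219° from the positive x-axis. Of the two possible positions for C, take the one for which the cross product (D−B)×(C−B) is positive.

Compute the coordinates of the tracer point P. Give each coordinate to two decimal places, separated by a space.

A=(0,0), D=(4.00,0)
B = A + 2.00·(cos219°, sin219°) = (-1.5543, -1.2586)
|BD| = 5.6951
circle(B,7.00) ∩ circle(D,9.00): a=0.0381, h=6.9999
  candidates: C₊=(-3.0641,5.5766) cross=39.865; C₋=(0.0299,-8.0770) cross=-39.865
  mode + wants cross > 0 → take C=(-3.0641,5.5766) (cross=39.865)
ex = (C−B)/|BC| = (-0.2157,0.9765); ey = (-0.9765,-0.2157)
P = B + 0.79·ex + -2.33·ey = (0.5505,0.0153)

0.55 0.02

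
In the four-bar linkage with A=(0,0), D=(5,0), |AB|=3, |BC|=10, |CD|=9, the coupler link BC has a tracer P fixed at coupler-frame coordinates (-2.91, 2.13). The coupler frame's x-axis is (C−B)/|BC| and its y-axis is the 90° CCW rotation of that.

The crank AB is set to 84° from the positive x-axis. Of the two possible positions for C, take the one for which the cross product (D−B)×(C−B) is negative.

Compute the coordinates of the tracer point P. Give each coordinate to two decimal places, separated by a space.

A=(0,0), D=(5.00,0)
B = A + 3.00·(cos84°, sin84°) = (0.3136, 2.9836)
|BD| = 5.5556
circle(B,10.00) ∩ circle(D,9.00): a=4.4878, h=8.9364
  candidates: C₊=(8.8985,8.1118) cross=49.647; C₋=(-0.7000,-6.9649) cross=-49.647
  mode - wants cross < 0 → take C=(-0.7000,-6.9649) (cross=-49.647)
ex = (C−B)/|BC| = (-0.1014,-0.9949); ey = (0.9949,-0.1014)
P = B + -2.91·ex + 2.13·ey = (2.7276,5.6627)

2.73 5.66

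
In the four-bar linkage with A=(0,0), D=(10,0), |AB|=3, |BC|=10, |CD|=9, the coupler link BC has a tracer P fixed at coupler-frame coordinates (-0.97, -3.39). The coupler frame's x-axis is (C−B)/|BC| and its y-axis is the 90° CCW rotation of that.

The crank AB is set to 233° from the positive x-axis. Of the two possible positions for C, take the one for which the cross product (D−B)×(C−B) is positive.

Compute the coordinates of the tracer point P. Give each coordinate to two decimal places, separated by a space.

A=(0,0), D=(10.00,0)
B = A + 3.00·(cos233°, sin233°) = (-1.8054, -2.3959)
|BD| = 12.0461
circle(B,10.00) ∩ circle(D,9.00): a=6.8117, h=7.3213
  candidates: C₊=(3.4140,6.1339) cross=88.193; C₋=(6.3263,-8.2161) cross=-88.193
  mode + wants cross > 0 → take C=(3.4140,6.1339) (cross=88.193)
ex = (C−B)/|BC| = (0.5219,0.8530); ey = (-0.8530,0.5219)
P = B + -0.97·ex + -3.39·ey = (0.5799,-4.9927)

0.58 -4.99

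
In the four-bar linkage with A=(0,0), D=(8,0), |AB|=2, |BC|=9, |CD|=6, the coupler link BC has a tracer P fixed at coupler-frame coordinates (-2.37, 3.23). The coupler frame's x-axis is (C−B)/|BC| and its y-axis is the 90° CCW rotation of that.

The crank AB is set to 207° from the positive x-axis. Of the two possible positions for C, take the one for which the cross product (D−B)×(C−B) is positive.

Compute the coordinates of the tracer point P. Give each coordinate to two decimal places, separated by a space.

A=(0,0), D=(8.00,0)
B = A + 2.00·(cos207°, sin207°) = (-1.7820, -0.9080)
|BD| = 9.8241
circle(B,9.00) ∩ circle(D,6.00): a=7.2023, h=5.3969
  candidates: C₊=(4.8907,5.1315) cross=53.019; C₋=(5.8883,-5.6161) cross=-53.019
  mode + wants cross > 0 → take C=(4.8907,5.1315) (cross=53.019)
ex = (C−B)/|BC| = (0.7414,0.6711); ey = (-0.6711,0.7414)
P = B + -2.37·ex + 3.23·ey = (-5.7067,-0.1036)

-5.71 -0.10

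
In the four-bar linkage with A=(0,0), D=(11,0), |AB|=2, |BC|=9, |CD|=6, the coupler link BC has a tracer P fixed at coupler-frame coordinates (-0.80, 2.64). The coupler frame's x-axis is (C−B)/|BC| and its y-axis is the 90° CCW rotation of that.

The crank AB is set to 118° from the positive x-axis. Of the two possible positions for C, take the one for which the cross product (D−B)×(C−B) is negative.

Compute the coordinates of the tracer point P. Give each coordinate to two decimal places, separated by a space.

A=(0,0), D=(11.00,0)
B = A + 2.00·(cos118°, sin118°) = (-0.9389, 1.7659)
|BD| = 12.0688
circle(B,9.00) ∩ circle(D,6.00): a=7.8987, h=4.3140
  candidates: C₊=(7.5060,4.8777) cross=52.064; C₋=(6.2436,-3.6574) cross=-52.064
  mode - wants cross < 0 → take C=(6.2436,-3.6574) (cross=-52.064)
ex = (C−B)/|BC| = (0.7981,-0.6026); ey = (0.6026,0.7981)
P = B + -0.80·ex + 2.64·ey = (0.0134,4.3548)

0.01 4.35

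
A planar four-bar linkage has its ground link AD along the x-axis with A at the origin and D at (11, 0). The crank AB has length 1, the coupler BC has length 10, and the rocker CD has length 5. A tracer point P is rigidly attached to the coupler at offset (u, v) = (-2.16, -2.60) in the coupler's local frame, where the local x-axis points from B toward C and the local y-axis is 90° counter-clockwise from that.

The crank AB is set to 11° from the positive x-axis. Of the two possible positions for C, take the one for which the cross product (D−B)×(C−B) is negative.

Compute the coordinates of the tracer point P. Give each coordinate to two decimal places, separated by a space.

A=(0,0), D=(11.00,0)
B = A + 1.00·(cos11°, sin11°) = (0.9816, 0.1908)
|BD| = 10.0202
circle(B,10.00) ∩ circle(D,5.00): a=8.7525, h=4.8366
  candidates: C₊=(9.8247,4.8599) cross=48.464; C₋=(9.6405,-4.8116) cross=-48.464
  mode - wants cross < 0 → take C=(9.6405,-4.8116) (cross=-48.464)
ex = (C−B)/|BC| = (0.8659,-0.5002); ey = (0.5002,0.8659)
P = B + -2.16·ex + -2.60·ey = (-2.1893,-0.9800)

-2.19 -0.98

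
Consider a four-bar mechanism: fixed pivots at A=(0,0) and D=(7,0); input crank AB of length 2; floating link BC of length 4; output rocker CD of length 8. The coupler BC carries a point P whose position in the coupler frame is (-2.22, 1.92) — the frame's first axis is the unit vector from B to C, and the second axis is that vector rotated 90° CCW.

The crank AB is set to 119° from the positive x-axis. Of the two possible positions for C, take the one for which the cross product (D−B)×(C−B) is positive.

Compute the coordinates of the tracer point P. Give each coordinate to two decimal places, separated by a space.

-3.72 0.73

A=(0,0), D=(7.00,0)
B = A + 2.00·(cos119°, sin119°) = (-0.9696, 1.7492)
|BD| = 8.1593
circle(B,4.00) ∩ circle(D,8.00): a=1.1382, h=3.8346
  candidates: C₊=(0.9643,5.2507) cross=31.288; C₋=(-0.6799,-2.2403) cross=-31.288
  mode + wants cross > 0 → take C=(0.9643,5.2507) (cross=31.288)
ex = (C−B)/|BC| = (0.4835,0.8754); ey = (-0.8754,0.4835)
P = B + -2.22·ex + 1.92·ey = (-3.7236,0.7342)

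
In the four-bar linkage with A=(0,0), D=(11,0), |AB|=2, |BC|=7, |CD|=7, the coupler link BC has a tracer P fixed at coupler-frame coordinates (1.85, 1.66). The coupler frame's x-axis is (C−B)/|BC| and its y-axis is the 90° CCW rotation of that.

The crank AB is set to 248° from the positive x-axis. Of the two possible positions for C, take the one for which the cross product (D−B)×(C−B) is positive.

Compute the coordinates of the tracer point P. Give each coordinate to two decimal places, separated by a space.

-0.43 0.61

A=(0,0), D=(11.00,0)
B = A + 2.00·(cos248°, sin248°) = (-0.7492, -1.8544)
|BD| = 11.8946
circle(B,7.00) ∩ circle(D,7.00): a=5.9473, h=3.6918
  candidates: C₊=(4.5498,2.7195) cross=43.913; C₋=(5.7009,-4.5738) cross=-43.913
  mode + wants cross > 0 → take C=(4.5498,2.7195) (cross=43.913)
ex = (C−B)/|BC| = (0.7570,0.6534); ey = (-0.6534,0.7570)
P = B + 1.85·ex + 1.66·ey = (-0.4334,0.6111)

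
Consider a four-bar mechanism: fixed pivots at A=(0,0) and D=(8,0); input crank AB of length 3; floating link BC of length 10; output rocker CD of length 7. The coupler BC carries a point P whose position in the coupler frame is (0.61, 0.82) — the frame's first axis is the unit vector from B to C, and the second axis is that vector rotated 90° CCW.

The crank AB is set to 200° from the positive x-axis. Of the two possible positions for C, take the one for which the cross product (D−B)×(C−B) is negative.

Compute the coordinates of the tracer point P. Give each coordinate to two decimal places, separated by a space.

A=(0,0), D=(8.00,0)
B = A + 3.00·(cos200°, sin200°) = (-2.8191, -1.0261)
|BD| = 10.8676
circle(B,10.00) ∩ circle(D,7.00): a=7.7802, h=6.2824
  candidates: C₊=(4.3333,5.9628) cross=68.274; C₋=(5.5195,-6.5458) cross=-68.274
  mode - wants cross < 0 → take C=(5.5195,-6.5458) (cross=-68.274)
ex = (C−B)/|BC| = (0.8339,-0.5520); ey = (0.5520,0.8339)
P = B + 0.61·ex + 0.82·ey = (-1.8578,-0.6790)

-1.86 -0.68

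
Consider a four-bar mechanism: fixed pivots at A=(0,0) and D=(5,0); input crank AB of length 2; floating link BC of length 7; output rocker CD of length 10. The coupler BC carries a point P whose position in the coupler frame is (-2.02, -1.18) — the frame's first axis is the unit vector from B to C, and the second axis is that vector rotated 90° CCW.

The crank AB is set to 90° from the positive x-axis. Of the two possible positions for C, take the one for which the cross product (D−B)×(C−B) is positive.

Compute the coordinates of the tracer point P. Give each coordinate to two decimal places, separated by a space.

1.01 -0.11

A=(0,0), D=(5.00,0)
B = A + 2.00·(cos90°, sin90°) = (0.0000, 2.0000)
|BD| = 5.3852
circle(B,7.00) ∩ circle(D,10.00): a=-2.0426, h=6.6953
  candidates: C₊=(0.5900,8.9751) cross=36.056; C₋=(-4.3831,-3.4578) cross=-36.056
  mode + wants cross > 0 → take C=(0.5900,8.9751) (cross=36.056)
ex = (C−B)/|BC| = (0.0843,0.9964); ey = (-0.9964,0.0843)
P = B + -2.02·ex + -1.18·ey = (1.0055,-0.1123)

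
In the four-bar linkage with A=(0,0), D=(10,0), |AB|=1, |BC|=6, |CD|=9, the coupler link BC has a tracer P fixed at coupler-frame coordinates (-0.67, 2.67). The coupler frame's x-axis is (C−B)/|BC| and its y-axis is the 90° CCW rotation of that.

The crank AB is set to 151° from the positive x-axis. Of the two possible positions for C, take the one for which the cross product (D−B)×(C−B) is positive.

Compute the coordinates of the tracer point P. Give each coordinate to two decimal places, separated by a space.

A=(0,0), D=(10.00,0)
B = A + 1.00·(cos151°, sin151°) = (-0.8746, 0.4848)
|BD| = 10.8854
circle(B,6.00) ∩ circle(D,9.00): a=3.3757, h=4.9603
  candidates: C₊=(2.7187,5.2898) cross=53.995; C₋=(2.2768,-4.6209) cross=-53.995
  mode + wants cross > 0 → take C=(2.7187,5.2898) (cross=53.995)
ex = (C−B)/|BC| = (0.5989,0.8008); ey = (-0.8008,0.5989)
P = B + -0.67·ex + 2.67·ey = (-3.4141,1.5473)

-3.41 1.55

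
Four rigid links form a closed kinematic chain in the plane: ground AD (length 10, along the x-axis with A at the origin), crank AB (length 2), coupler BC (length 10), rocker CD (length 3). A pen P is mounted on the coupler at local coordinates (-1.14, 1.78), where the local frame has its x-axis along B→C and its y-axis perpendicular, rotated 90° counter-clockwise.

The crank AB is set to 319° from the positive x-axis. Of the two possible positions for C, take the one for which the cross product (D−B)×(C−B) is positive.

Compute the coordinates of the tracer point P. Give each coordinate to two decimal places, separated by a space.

-0.28 -0.19

A=(0,0), D=(10.00,0)
B = A + 2.00·(cos319°, sin319°) = (1.5094, -1.3121)
|BD| = 8.5914
circle(B,10.00) ∩ circle(D,3.00): a=9.5917, h=2.8283
  candidates: C₊=(10.5566,2.9479) cross=24.299; C₋=(11.4205,-2.6424) cross=-24.299
  mode + wants cross > 0 → take C=(10.5566,2.9479) (cross=24.299)
ex = (C−B)/|BC| = (0.9047,0.4260); ey = (-0.4260,0.9047)
P = B + -1.14·ex + 1.78·ey = (-0.2802,-0.1874)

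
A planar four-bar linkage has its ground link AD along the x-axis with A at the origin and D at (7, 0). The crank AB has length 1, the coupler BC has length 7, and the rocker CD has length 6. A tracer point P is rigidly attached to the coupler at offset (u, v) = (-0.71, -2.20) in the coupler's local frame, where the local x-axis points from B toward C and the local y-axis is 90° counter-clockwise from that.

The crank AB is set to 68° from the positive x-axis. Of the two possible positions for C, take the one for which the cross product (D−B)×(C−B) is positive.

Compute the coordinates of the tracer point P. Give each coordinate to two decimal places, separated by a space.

A=(0,0), D=(7.00,0)
B = A + 1.00·(cos68°, sin68°) = (0.3746, 0.9272)
|BD| = 6.6900
circle(B,7.00) ∩ circle(D,6.00): a=4.3166, h=5.5106
  candidates: C₊=(5.4133,5.7864) cross=36.866; C₋=(3.8858,-5.1285) cross=-36.866
  mode + wants cross > 0 → take C=(5.4133,5.7864) (cross=36.866)
ex = (C−B)/|BC| = (0.7198,0.6942); ey = (-0.6942,0.7198)
P = B + -0.71·ex + -2.20·ey = (1.3907,-1.1493)

1.39 -1.15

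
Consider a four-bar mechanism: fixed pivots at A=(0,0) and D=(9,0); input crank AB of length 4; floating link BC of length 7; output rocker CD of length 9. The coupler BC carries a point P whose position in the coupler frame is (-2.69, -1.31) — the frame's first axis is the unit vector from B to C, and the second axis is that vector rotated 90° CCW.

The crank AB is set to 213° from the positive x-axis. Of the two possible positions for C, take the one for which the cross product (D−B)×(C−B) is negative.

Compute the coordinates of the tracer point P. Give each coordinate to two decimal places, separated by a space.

A=(0,0), D=(9.00,0)
B = A + 4.00·(cos213°, sin213°) = (-3.3547, -2.1786)
|BD| = 12.5453
circle(B,7.00) ∩ circle(D,9.00): a=4.9973, h=4.9018
  candidates: C₊=(0.7154,3.5165) cross=61.494; C₋=(2.4179,-6.1380) cross=-61.494
  mode - wants cross < 0 → take C=(2.4179,-6.1380) (cross=-61.494)
ex = (C−B)/|BC| = (0.8247,-0.5656); ey = (0.5656,0.8247)
P = B + -2.69·ex + -1.31·ey = (-6.3140,-1.7373)

-6.31 -1.74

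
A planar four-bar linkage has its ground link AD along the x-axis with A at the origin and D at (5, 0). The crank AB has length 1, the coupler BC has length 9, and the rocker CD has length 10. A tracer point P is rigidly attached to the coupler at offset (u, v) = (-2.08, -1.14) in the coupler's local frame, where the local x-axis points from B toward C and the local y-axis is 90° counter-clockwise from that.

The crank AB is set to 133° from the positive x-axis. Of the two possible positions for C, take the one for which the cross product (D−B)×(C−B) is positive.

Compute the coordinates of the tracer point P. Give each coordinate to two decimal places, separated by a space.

A=(0,0), D=(5.00,0)
B = A + 1.00·(cos133°, sin133°) = (-0.6820, 0.7314)
|BD| = 5.7289
circle(B,9.00) ∩ circle(D,10.00): a=1.2062, h=8.9188
  candidates: C₊=(1.6529,9.4232) cross=51.095; C₋=(-0.6243,-8.2685) cross=-51.095
  mode + wants cross > 0 → take C=(1.6529,9.4232) (cross=51.095)
ex = (C−B)/|BC| = (0.2594,0.9658); ey = (-0.9658,0.2594)
P = B + -2.08·ex + -1.14·ey = (-0.1206,-1.5732)

-0.12 -1.57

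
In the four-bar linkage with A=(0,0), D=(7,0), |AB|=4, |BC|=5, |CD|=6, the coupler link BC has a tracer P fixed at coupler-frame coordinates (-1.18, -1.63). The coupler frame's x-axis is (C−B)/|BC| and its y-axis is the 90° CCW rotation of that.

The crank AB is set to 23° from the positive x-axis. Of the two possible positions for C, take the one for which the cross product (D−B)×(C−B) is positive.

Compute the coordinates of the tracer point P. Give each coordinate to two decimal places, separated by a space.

A=(0,0), D=(7.00,0)
B = A + 4.00·(cos23°, sin23°) = (3.6820, 1.5629)
|BD| = 3.6677
circle(B,5.00) ∩ circle(D,6.00): a=0.3342, h=4.9888
  candidates: C₊=(6.1103,5.9337) cross=18.297; C₋=(1.8585,-3.0927) cross=-18.297
  mode + wants cross > 0 → take C=(6.1103,5.9337) (cross=18.297)
ex = (C−B)/|BC| = (0.4857,0.8741); ey = (-0.8741,0.4857)
P = B + -1.18·ex + -1.63·ey = (4.5338,-0.2602)

4.53 -0.26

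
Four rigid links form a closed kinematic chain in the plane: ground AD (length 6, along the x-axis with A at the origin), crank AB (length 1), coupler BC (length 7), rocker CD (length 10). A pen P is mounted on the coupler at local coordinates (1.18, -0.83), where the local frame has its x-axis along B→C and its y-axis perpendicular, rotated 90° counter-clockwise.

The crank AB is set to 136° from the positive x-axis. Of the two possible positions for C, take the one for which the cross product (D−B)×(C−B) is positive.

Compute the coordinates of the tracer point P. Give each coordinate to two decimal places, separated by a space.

0.16 1.84

A=(0,0), D=(6.00,0)
B = A + 1.00·(cos136°, sin136°) = (-0.7193, 0.6947)
|BD| = 6.7552
circle(B,7.00) ∩ circle(D,10.00): a=-0.3973, h=6.9887
  candidates: C₊=(-0.3959,7.6872) cross=47.210; C₋=(-1.8332,-6.2161) cross=-47.210
  mode + wants cross > 0 → take C=(-0.3959,7.6872) (cross=47.210)
ex = (C−B)/|BC| = (0.0462,0.9989); ey = (-0.9989,0.0462)
P = B + 1.18·ex + -0.83·ey = (0.1643,1.8350)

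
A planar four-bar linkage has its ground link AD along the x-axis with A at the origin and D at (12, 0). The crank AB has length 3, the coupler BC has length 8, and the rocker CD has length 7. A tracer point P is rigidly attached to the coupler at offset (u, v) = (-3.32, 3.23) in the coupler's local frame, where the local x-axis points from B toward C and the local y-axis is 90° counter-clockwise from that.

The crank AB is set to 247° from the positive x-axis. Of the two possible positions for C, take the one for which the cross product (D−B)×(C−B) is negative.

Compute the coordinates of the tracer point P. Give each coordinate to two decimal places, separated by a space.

-3.71 1.11

A=(0,0), D=(12.00,0)
B = A + 3.00·(cos247°, sin247°) = (-1.1722, -2.7615)
|BD| = 13.4586
circle(B,8.00) ∩ circle(D,7.00): a=7.2865, h=3.3025
  candidates: C₊=(5.2817,1.9658) cross=44.446; C₋=(6.6369,-4.4986) cross=-44.446
  mode - wants cross < 0 → take C=(6.6369,-4.4986) (cross=-44.446)
ex = (C−B)/|BC| = (0.9761,-0.2171); ey = (0.2171,0.9761)
P = B + -3.32·ex + 3.23·ey = (-3.7116,1.1123)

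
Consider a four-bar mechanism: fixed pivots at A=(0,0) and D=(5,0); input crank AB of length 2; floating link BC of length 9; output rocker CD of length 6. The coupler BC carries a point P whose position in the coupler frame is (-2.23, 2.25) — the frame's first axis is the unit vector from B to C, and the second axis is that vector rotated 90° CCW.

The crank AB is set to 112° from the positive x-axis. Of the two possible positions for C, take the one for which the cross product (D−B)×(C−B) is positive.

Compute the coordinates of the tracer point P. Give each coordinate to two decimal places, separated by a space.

-3.69 3.02

A=(0,0), D=(5.00,0)
B = A + 2.00·(cos112°, sin112°) = (-0.7492, 1.8544)
|BD| = 6.0409
circle(B,9.00) ∩ circle(D,6.00): a=6.7451, h=5.9585
  candidates: C₊=(7.4993,5.4547) cross=35.995; C₋=(3.8411,-5.8870) cross=-35.995
  mode + wants cross > 0 → take C=(7.4993,5.4547) (cross=35.995)
ex = (C−B)/|BC| = (0.9165,0.4000); ey = (-0.4000,0.9165)
P = B + -2.23·ex + 2.25·ey = (-3.6931,3.0244)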